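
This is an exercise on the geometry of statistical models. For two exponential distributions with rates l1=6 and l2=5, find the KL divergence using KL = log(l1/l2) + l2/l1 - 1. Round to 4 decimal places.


KL divergence for exponential family:
KL = log(l1/l2) + l2/l1 - 1.
log(6/5) = 0.182322.
5/6 = 0.833333.
KL = 0.182322 + 0.833333 - 1 = 0.0157

0.0157


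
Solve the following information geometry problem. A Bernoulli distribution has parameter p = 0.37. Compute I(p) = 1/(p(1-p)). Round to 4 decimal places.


For Bernoulli(p), Fisher information is I(p) = 1/(p*(1-p)).
p = 0.37, 1-p = 0.63.
p*(1-p) = 0.2331.
I(p) = 1/0.2331 = 4.2900

4.2900


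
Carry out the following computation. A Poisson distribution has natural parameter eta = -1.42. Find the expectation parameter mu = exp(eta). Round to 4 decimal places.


Expectation parameter for Poisson exponential family:
mu = exp(eta).
eta = -1.42.
mu = exp(-1.42) = 0.2417

0.2417


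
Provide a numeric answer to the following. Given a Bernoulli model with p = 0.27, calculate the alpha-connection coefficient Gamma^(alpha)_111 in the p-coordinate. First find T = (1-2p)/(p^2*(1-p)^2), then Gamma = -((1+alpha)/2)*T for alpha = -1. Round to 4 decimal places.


Skewness (Amari-Chentsov) tensor: T = (1-2p)/(p^2*(1-p)^2).
p = 0.27, 1-2p = 0.46, p^2 = 0.0729, (1-p)^2 = 0.5329.
T = 0.46/(0.0729 * 0.5329) = 11.840896.
In the p-coordinate, Gamma^(alpha) = Gamma^(0) - (alpha/2)*T with Gamma^(0) = (1/2)*g'(p) = -T/2,
so Gamma^(alpha) = -((1+alpha)/2)*T.
alpha = -1, -(1+alpha)/2 = 0.0.
Gamma = 0.0 * 11.840896 = 0.0000

0.0000


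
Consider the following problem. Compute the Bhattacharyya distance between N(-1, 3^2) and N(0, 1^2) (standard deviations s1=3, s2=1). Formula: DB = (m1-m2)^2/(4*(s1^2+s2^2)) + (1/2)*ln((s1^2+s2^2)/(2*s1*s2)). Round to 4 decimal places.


Bhattacharyya distance between two Gaussians:
DB = (m1-m2)^2/(4*(s1^2+s2^2)) + (1/2)*ln((s1^2+s2^2)/(2*s1*s2)).
(m1-m2)^2 = (-1)^2 = 1.
s1^2+s2^2 = 9 + 1 = 10.
term1 = 1/40 = 0.025.
term2 = 0.5*ln(10/6.0) = 0.255413.
DB = 0.025 + 0.255413 = 0.2804

0.2804


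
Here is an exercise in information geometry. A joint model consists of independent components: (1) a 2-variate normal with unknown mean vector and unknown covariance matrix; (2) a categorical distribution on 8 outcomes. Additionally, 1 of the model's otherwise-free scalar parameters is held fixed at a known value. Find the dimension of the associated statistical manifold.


The dimension of a statistical manifold equals the number of free
(independent) real parameters of the model. For a product of independent
blocks the parameter counts add.
- 2-variate normal: 2 (mean) + 2*3/2 = 3 (symmetric covariance) = 5.
- categorical on 8 outcomes (probabilities sum to 1): 8-1 = 7.
Total = 5 + 7 = 12.
1 parameter(s) fixed at known values: 12 - 1 = 11.
Dimension = 11

11


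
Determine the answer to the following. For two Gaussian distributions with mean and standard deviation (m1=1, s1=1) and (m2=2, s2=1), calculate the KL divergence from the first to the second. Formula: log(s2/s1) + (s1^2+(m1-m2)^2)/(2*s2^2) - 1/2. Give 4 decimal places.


KL divergence between normal distributions:
KL = log(s2/s1) + (s1^2 + (m1-m2)^2)/(2*s2^2) - 1/2.
log(1/1) = 0.0.
(1^2 + (1-2)^2)/(2*1^2) = (1 + 1)/2 = 1.0.
KL = 0.0 + 1.0 - 0.5 = 0.5000

0.5000


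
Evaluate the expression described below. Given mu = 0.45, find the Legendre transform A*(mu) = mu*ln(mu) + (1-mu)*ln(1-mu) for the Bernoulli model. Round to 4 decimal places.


Legendre transform for Bernoulli:
A*(mu) = mu*log(mu) + (1-mu)*log(1-mu).
mu = 0.45, 1-mu = 0.55.
mu*log(mu) = 0.45*log(0.45) = -0.359328.
(1-mu)*log(1-mu) = 0.55*log(0.55) = -0.32881.
A* = -0.359328 + -0.32881 = -0.6881

-0.6881


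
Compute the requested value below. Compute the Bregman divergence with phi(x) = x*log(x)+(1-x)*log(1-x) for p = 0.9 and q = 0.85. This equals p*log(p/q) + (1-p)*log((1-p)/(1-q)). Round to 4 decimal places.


Bregman divergence with negative entropy generator:
D = p*log(p/q) + (1-p)*log((1-p)/(1-q)).
p = 0.9, q = 0.85.
p*log(p/q) = 0.9*log(0.9/0.85) = 0.051443.
(1-p)*log((1-p)/(1-q)) = 0.1*log(0.1/0.15) = -0.040547.
D = 0.051443 + -0.040547 = 0.0109

0.0109


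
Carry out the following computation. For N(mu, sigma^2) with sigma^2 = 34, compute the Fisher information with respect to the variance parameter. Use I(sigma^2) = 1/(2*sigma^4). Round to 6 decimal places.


Fisher information for variance: I(sigma^2) = 1/(2*sigma^4).
sigma^2 = 34, so sigma^4 = 1156.
I = 1/(2*1156) = 1/2312 = 0.000433

0.000433


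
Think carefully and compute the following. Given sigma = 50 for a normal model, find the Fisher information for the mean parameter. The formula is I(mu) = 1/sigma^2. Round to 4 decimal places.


The Fisher information for the mean of a normal distribution is I(mu) = 1/sigma^2.
sigma = 50, so sigma^2 = 2500.
I(mu) = 1/2500 = 0.0004

0.0004


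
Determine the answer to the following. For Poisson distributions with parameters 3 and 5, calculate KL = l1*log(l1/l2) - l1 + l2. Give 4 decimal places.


KL divergence for Poisson:
KL = l1*log(l1/l2) - l1 + l2.
l1 = 3, l2 = 5.
log(3/5) = -0.510826.
l1*log(l1/l2) = 3 * -0.510826 = -1.532477.
KL = -1.532477 - 3 + 5 = 0.4675

0.4675


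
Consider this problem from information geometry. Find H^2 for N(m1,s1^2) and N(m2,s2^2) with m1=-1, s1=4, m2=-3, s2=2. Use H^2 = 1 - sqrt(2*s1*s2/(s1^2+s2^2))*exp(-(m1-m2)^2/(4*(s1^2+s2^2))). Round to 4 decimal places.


Squared Hellinger distance for Gaussians:
H^2 = 1 - sqrt(2*s1*s2/(s1^2+s2^2)) * exp(-(m1-m2)^2/(4*(s1^2+s2^2))).
s1^2 = 16, s2^2 = 4, s1^2+s2^2 = 20.
sqrt(2*4*2/(20)) = 0.894427.
(m1-m2)^2 = (2)^2 = 4.
exp(-4/(4*20)) = exp(-0.05) = 0.951229.
H^2 = 1 - 0.894427*0.951229 = 0.1492

0.1492


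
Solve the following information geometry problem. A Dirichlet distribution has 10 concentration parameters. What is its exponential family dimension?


Exponential family dimension calculation:
Dirichlet with 10 components has 10 natural parameters.

10


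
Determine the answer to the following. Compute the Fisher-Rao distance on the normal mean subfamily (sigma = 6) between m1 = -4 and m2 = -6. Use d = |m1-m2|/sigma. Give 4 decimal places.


On the fixed-variance normal subfamily, geodesic distance = |m1-m2|/sigma.
|-4 - -6| = 2.
sigma = 6.
d = 2/6 = 0.3333

0.3333


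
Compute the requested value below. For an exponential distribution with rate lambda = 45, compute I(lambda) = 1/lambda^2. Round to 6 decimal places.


Fisher information for exponential: I(lambda) = 1/lambda^2.
lambda = 45, lambda^2 = 2025.
I = 1/2025 = 0.000494

0.000494


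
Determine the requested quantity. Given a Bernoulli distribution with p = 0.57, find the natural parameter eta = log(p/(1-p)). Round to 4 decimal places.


Natural parameter for Bernoulli: eta = log(p/(1-p)).
p = 0.57, 1-p = 0.43.
p/(1-p) = 1.325581.
eta = log(1.325581) = 0.2819

0.2819


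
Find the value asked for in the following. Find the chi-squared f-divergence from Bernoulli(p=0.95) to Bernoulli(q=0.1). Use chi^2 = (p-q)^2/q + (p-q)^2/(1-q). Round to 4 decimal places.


Chi-squared divergence between Bernoulli distributions:
chi^2 = (p-q)^2/q + (p-q)^2/(1-q).
p = 0.95, q = 0.1, p-q = 0.85.
(p-q)^2 = 0.7225.
term1 = 0.7225/0.1 = 7.225.
term2 = 0.7225/0.9 = 0.802778.
chi^2 = 7.225 + 0.802778 = 8.0278

8.0278


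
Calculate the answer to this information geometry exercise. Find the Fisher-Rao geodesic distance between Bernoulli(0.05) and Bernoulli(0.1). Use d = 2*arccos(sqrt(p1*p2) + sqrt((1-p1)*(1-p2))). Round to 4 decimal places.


Geodesic distance on Bernoulli manifold:
d(p1,p2) = 2*arccos(sqrt(p1*p2) + sqrt((1-p1)*(1-p2))).
sqrt(p1*p2) = sqrt(0.05*0.1) = 0.070711.
sqrt((1-p1)*(1-p2)) = sqrt(0.95*0.9) = 0.924662.
arg = 0.070711 + 0.924662 = 0.995373.
d = 2*arccos(0.995373) = 0.1925

0.1925


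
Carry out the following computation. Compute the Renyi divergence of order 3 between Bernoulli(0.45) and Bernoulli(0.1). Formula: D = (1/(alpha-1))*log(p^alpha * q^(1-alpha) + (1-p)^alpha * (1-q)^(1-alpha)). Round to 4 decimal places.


Renyi divergence of order alpha between Bernoulli distributions:
D = (1/(alpha-1))*log(p^alpha * q^(1-alpha) + (1-p)^alpha * (1-q)^(1-alpha)).
alpha = 3, p = 0.45, q = 0.1.
p^alpha * q^(1-alpha) = 0.45^3 * 0.1^-2 = 9.1125.
(1-p)^alpha * (1-q)^(1-alpha) = 0.55^3 * 0.9^-2 = 0.205401.
sum = 9.1125 + 0.205401 = 9.317901.
D = (1/2)*log(9.317901) = 1.1160

1.1160


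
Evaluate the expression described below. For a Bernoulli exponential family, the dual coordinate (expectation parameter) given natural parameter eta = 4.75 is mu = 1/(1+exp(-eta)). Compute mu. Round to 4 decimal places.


Dual coordinate (expectation parameter) for Bernoulli:
mu = 1/(1+exp(-eta)).
eta = 4.75.
exp(-eta) = exp(-4.75) = 0.008652.
mu = 1/(1+0.008652) = 0.9914

0.9914


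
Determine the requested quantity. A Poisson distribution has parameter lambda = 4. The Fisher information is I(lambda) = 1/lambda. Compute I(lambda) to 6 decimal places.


Fisher information for Poisson: I(lambda) = 1/lambda.
lambda = 4.
I(lambda) = 1/4 = 0.250000

0.250000


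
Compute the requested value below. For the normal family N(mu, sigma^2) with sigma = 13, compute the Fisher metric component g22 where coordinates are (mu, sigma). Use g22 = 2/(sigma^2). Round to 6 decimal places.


For the 2-parameter normal family, the Fisher metric has:
  g11 = 1/sigma^2, g22 = 2/sigma^2.
sigma = 13, sigma^2 = 169.
g22 = 0.011834

0.011834


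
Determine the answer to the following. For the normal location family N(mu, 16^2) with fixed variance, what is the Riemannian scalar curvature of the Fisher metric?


This family has a single free parameter, so its statistical manifold
is 1-dimensional. The Riemann curvature tensor of any 1-dimensional
Riemannian manifold vanishes identically, so R = 0.

0


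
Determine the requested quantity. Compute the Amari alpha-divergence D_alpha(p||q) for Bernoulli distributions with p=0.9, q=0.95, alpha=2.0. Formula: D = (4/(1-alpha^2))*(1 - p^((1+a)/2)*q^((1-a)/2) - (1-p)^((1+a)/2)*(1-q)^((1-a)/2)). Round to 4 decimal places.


Amari alpha-divergence:
D = (4/(1-alpha^2))*(1 - p^((1+a)/2)*q^((1-a)/2) - (1-p)^((1+a)/2)*(1-q)^((1-a)/2)).
alpha = 2.0, p = 0.9, q = 0.95.
e1 = (1+alpha)/2 = 1.5, e2 = (1-alpha)/2 = -0.5.
t1 = p^e1 * q^e2 = 0.9^1.5 * 0.95^-0.5 = 0.875996.
t2 = (1-p)^e1 * (1-q)^e2 = 0.1^1.5 * 0.05^-0.5 = 0.141421.
4/(1-alpha^2) = -1.333333.
D = -1.333333*(1 - 0.875996 - 0.141421) = 0.0232

0.0232


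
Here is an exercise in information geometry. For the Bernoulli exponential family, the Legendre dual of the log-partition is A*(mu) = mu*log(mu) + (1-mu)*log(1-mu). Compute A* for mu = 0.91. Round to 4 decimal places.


Legendre transform for Bernoulli:
A*(mu) = mu*log(mu) + (1-mu)*log(1-mu).
mu = 0.91, 1-mu = 0.09.
mu*log(mu) = 0.91*log(0.91) = -0.085823.
(1-mu)*log(1-mu) = 0.09*log(0.09) = -0.216715.
A* = -0.085823 + -0.216715 = -0.3025

-0.3025


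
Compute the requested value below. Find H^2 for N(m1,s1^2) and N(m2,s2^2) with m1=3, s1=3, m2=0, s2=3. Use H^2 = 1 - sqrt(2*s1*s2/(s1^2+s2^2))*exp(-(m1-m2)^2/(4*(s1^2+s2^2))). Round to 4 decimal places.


Squared Hellinger distance for Gaussians:
H^2 = 1 - sqrt(2*s1*s2/(s1^2+s2^2)) * exp(-(m1-m2)^2/(4*(s1^2+s2^2))).
s1^2 = 9, s2^2 = 9, s1^2+s2^2 = 18.
sqrt(2*3*3/(18)) = 1.0.
(m1-m2)^2 = (3)^2 = 9.
exp(-9/(4*18)) = exp(-0.125) = 0.882497.
H^2 = 1 - 1.0*0.882497 = 0.1175

0.1175


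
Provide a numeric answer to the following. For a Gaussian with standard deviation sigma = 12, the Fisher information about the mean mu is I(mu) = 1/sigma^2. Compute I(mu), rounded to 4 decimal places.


The Fisher information for the mean of a normal distribution is I(mu) = 1/sigma^2.
sigma = 12, so sigma^2 = 144.
I(mu) = 1/144 = 0.0069

0.0069


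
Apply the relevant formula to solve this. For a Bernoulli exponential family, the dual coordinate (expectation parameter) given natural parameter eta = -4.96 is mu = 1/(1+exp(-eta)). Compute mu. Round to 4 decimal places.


Dual coordinate (expectation parameter) for Bernoulli:
mu = 1/(1+exp(-eta)).
eta = -4.96.
exp(-eta) = exp(4.96) = 142.593796.
mu = 1/(1+142.593796) = 0.0070

0.0070


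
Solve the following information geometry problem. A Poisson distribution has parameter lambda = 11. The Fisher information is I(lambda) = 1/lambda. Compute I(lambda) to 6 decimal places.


Fisher information for Poisson: I(lambda) = 1/lambda.
lambda = 11.
I(lambda) = 1/11 = 0.090909

0.090909


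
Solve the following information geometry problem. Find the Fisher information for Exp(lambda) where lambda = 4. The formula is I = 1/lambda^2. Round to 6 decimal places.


Fisher information for exponential: I(lambda) = 1/lambda^2.
lambda = 4, lambda^2 = 16.
I = 1/16 = 0.062500

0.062500


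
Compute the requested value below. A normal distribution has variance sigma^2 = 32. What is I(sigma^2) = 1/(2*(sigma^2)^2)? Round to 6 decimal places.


Fisher information for variance: I(sigma^2) = 1/(2*sigma^4).
sigma^2 = 32, so sigma^4 = 1024.
I = 1/(2*1024) = 1/2048 = 0.000488

0.000488


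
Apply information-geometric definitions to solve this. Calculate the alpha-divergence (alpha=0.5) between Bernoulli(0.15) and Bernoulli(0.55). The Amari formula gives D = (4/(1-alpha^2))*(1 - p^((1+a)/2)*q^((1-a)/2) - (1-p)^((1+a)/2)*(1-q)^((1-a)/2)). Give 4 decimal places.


Amari alpha-divergence:
D = (4/(1-alpha^2))*(1 - p^((1+a)/2)*q^((1-a)/2) - (1-p)^((1+a)/2)*(1-q)^((1-a)/2)).
alpha = 0.5, p = 0.15, q = 0.55.
e1 = (1+alpha)/2 = 0.75, e2 = (1-alpha)/2 = 0.25.
t1 = p^e1 * q^e2 = 0.15^0.75 * 0.55^0.25 = 0.207567.
t2 = (1-p)^e1 * (1-q)^e2 = 0.85^0.75 * 0.45^0.25 = 0.725049.
4/(1-alpha^2) = 5.333333.
D = 5.333333*(1 - 0.207567 - 0.725049) = 0.3594

0.3594


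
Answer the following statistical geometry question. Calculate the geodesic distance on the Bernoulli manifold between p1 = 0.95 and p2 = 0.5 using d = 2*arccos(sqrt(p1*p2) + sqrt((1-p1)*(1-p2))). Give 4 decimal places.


Geodesic distance on Bernoulli manifold:
d(p1,p2) = 2*arccos(sqrt(p1*p2) + sqrt((1-p1)*(1-p2))).
sqrt(p1*p2) = sqrt(0.95*0.5) = 0.689202.
sqrt((1-p1)*(1-p2)) = sqrt(0.05*0.5) = 0.158114.
arg = 0.689202 + 0.158114 = 0.847316.
d = 2*arccos(0.847316) = 1.1198

1.1198


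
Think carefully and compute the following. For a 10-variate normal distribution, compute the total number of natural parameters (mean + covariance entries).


Exponential family dimension calculation:
For 10-dim MVN: mean has 10 params, covariance has 10*11/2 = 55 unique entries.
Total dim = 10 + 55 = 65.

65


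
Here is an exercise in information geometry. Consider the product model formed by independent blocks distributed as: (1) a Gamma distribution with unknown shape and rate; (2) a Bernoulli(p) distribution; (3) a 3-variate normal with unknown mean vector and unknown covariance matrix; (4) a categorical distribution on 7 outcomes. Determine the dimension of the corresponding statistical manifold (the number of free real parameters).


The dimension of a statistical manifold equals the number of free
(independent) real parameters of the model. For a product of independent
blocks the parameter counts add.
- Gamma (shape, rate): 2.
- Bernoulli (p): 1.
- 3-variate normal: 3 (mean) + 3*4/2 = 6 (symmetric covariance) = 9.
- categorical on 7 outcomes (probabilities sum to 1): 7-1 = 6.
Total = 2 + 1 + 9 + 6 = 18.
Dimension = 18

18


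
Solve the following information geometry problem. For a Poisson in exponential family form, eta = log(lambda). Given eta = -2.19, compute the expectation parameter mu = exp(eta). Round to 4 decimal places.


Expectation parameter for Poisson exponential family:
mu = exp(eta).
eta = -2.19.
mu = exp(-2.19) = 0.1119

0.1119


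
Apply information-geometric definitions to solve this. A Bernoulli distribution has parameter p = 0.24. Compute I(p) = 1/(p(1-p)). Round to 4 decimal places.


For Bernoulli(p), Fisher information is I(p) = 1/(p*(1-p)).
p = 0.24, 1-p = 0.76.
p*(1-p) = 0.1824.
I(p) = 1/0.1824 = 5.4825

5.4825


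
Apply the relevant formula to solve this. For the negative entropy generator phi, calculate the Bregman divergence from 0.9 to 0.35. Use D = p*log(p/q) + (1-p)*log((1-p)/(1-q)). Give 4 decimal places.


Bregman divergence with negative entropy generator:
D = p*log(p/q) + (1-p)*log((1-p)/(1-q)).
p = 0.9, q = 0.35.
p*log(p/q) = 0.9*log(0.9/0.35) = 0.850015.
(1-p)*log((1-p)/(1-q)) = 0.1*log(0.1/0.65) = -0.18718.
D = 0.850015 + -0.18718 = 0.6628

0.6628


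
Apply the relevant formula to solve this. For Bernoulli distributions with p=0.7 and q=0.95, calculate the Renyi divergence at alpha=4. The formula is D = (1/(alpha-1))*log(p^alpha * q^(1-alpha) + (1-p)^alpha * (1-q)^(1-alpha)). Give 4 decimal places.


Renyi divergence of order alpha between Bernoulli distributions:
D = (1/(alpha-1))*log(p^alpha * q^(1-alpha) + (1-p)^alpha * (1-q)^(1-alpha)).
alpha = 4, p = 0.7, q = 0.95.
p^alpha * q^(1-alpha) = 0.7^4 * 0.95^-3 = 0.280041.
(1-p)^alpha * (1-q)^(1-alpha) = 0.3^4 * 0.05^-3 = 64.8.
sum = 0.280041 + 64.8 = 65.080041.
D = (1/3)*log(65.080041) = 1.3919

1.3919


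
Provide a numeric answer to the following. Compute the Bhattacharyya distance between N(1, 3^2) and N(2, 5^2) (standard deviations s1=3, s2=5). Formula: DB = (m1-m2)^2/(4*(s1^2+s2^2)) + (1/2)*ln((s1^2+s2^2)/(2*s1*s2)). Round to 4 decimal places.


Bhattacharyya distance between two Gaussians:
DB = (m1-m2)^2/(4*(s1^2+s2^2)) + (1/2)*ln((s1^2+s2^2)/(2*s1*s2)).
(m1-m2)^2 = (-1)^2 = 1.
s1^2+s2^2 = 9 + 25 = 34.
term1 = 1/136 = 0.007353.
term2 = 0.5*ln(34/30.0) = 0.062582.
DB = 0.007353 + 0.062582 = 0.0699

0.0699


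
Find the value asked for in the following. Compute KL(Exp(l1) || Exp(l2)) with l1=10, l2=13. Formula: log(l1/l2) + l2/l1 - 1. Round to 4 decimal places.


KL divergence for exponential family:
KL = log(l1/l2) + l2/l1 - 1.
log(10/13) = -0.262364.
13/10 = 1.3.
KL = -0.262364 + 1.3 - 1 = 0.0376

0.0376


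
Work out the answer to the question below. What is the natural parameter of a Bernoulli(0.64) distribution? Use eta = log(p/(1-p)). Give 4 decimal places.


Natural parameter for Bernoulli: eta = log(p/(1-p)).
p = 0.64, 1-p = 0.36.
p/(1-p) = 1.777778.
eta = log(1.777778) = 0.5754

0.5754


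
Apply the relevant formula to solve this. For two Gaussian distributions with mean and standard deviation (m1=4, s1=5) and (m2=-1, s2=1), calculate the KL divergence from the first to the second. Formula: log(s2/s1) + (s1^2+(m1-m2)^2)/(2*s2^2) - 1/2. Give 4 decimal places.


KL divergence between normal distributions:
KL = log(s2/s1) + (s1^2 + (m1-m2)^2)/(2*s2^2) - 1/2.
log(1/5) = -1.609438.
(5^2 + (4--1)^2)/(2*1^2) = (25 + 25)/2 = 25.0.
KL = -1.609438 + 25.0 - 0.5 = 22.8906

22.8906


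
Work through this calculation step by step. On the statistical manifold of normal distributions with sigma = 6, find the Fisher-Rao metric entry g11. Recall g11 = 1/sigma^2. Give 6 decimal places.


For the 2-parameter normal family, the Fisher metric has:
  g11 = 1/sigma^2, g22 = 2/sigma^2.
sigma = 6, sigma^2 = 36.
g11 = 0.027778

0.027778


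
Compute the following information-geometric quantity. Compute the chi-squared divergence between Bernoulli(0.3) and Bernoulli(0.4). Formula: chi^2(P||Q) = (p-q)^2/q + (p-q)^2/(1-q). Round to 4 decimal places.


Chi-squared divergence between Bernoulli distributions:
chi^2 = (p-q)^2/q + (p-q)^2/(1-q).
p = 0.3, q = 0.4, p-q = -0.1.
(p-q)^2 = 0.01.
term1 = 0.01/0.4 = 0.025.
term2 = 0.01/0.6 = 0.016667.
chi^2 = 0.025 + 0.016667 = 0.0417

0.0417


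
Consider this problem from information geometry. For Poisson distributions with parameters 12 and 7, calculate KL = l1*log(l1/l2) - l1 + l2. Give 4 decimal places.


KL divergence for Poisson:
KL = l1*log(l1/l2) - l1 + l2.
l1 = 12, l2 = 7.
log(12/7) = 0.538997.
l1*log(l1/l2) = 12 * 0.538997 = 6.467958.
KL = 6.467958 - 12 + 7 = 1.4680

1.4680


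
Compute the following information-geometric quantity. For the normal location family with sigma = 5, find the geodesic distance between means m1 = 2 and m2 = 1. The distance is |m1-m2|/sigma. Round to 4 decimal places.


On the fixed-variance normal subfamily, geodesic distance = |m1-m2|/sigma.
|2 - 1| = 1.
sigma = 5.
d = 1/5 = 0.2000

0.2000


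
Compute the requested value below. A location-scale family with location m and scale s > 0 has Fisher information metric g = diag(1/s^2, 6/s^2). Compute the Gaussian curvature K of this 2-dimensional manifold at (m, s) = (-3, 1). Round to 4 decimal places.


The metric has the form g = (A dm^2 + B ds^2)/s^2 with A = 1, B = 6.
Substitute u = sqrt(A/B)*m: g = B*(du^2 + ds^2)/s^2, i.e. B times the
Poincare upper half-plane metric, which has constant Gaussian curvature -1.
Scaling a 2D metric by a constant c divides the Gaussian curvature by c,
so K = -1/B = -1/(6) = -0.1667 everywhere (the point (m, s) = (-3, 1) is irrelevant:
the curvature is constant).
The requested Gaussian curvature is K = -0.1667.

-0.1667


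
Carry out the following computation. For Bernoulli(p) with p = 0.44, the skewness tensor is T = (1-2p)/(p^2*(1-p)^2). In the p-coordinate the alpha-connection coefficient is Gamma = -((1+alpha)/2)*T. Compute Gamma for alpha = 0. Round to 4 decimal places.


Skewness (Amari-Chentsov) tensor: T = (1-2p)/(p^2*(1-p)^2).
p = 0.44, 1-2p = 0.12, p^2 = 0.1936, (1-p)^2 = 0.3136.
T = 0.12/(0.1936 * 0.3136) = 1.976514.
In the p-coordinate, Gamma^(alpha) = Gamma^(0) - (alpha/2)*T with Gamma^(0) = (1/2)*g'(p) = -T/2,
so Gamma^(alpha) = -((1+alpha)/2)*T.
alpha = 0, -(1+alpha)/2 = -0.5.
Gamma = -0.5 * 1.976514 = -0.9883

-0.9883


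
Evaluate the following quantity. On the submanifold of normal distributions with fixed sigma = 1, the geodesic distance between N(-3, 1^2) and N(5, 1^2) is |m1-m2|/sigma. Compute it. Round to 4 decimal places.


On the fixed-variance normal subfamily, geodesic distance = |m1-m2|/sigma.
|-3 - 5| = 8.
sigma = 1.
d = 8/1 = 8.0000

8.0000


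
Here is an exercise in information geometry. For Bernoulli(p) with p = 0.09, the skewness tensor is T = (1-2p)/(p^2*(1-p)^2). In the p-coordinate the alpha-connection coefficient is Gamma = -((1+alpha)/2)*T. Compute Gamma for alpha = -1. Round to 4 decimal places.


Skewness (Amari-Chentsov) tensor: T = (1-2p)/(p^2*(1-p)^2).
p = 0.09, 1-2p = 0.82, p^2 = 0.0081, (1-p)^2 = 0.8281.
T = 0.82/(0.0081 * 0.8281) = 122.249206.
In the p-coordinate, Gamma^(alpha) = Gamma^(0) - (alpha/2)*T with Gamma^(0) = (1/2)*g'(p) = -T/2,
so Gamma^(alpha) = -((1+alpha)/2)*T.
alpha = -1, -(1+alpha)/2 = 0.0.
Gamma = 0.0 * 122.249206 = 0.0000

0.0000


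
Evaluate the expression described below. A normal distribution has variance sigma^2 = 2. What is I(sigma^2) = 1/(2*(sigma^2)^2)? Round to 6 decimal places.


Fisher information for variance: I(sigma^2) = 1/(2*sigma^4).
sigma^2 = 2, so sigma^4 = 4.
I = 1/(2*4) = 1/8 = 0.125000

0.125000


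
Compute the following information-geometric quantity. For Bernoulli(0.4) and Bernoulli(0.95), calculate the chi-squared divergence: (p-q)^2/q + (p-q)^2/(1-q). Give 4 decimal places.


Chi-squared divergence between Bernoulli distributions:
chi^2 = (p-q)^2/q + (p-q)^2/(1-q).
p = 0.4, q = 0.95, p-q = -0.55.
(p-q)^2 = 0.3025.
term1 = 0.3025/0.95 = 0.318421.
term2 = 0.3025/0.05 = 6.05.
chi^2 = 0.318421 + 6.05 = 6.3684

6.3684


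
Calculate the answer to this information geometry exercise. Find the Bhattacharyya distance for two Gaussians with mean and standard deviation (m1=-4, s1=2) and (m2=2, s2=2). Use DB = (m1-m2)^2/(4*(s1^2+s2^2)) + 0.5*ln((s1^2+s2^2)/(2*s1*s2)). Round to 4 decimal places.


Bhattacharyya distance between two Gaussians:
DB = (m1-m2)^2/(4*(s1^2+s2^2)) + (1/2)*ln((s1^2+s2^2)/(2*s1*s2)).
(m1-m2)^2 = (-6)^2 = 36.
s1^2+s2^2 = 4 + 4 = 8.
term1 = 36/32 = 1.125.
term2 = 0.5*ln(8/8.0) = 0.0.
DB = 1.125 + 0.0 = 1.1250

1.1250


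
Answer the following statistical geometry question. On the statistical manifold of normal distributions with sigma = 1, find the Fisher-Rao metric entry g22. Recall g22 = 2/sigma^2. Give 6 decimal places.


For the 2-parameter normal family, the Fisher metric has:
  g11 = 1/sigma^2, g22 = 2/sigma^2.
sigma = 1, sigma^2 = 1.
g22 = 2.000000

2.000000


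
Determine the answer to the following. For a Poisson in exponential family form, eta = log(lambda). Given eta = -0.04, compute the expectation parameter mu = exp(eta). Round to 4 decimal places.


Expectation parameter for Poisson exponential family:
mu = exp(eta).
eta = -0.04.
mu = exp(-0.04) = 0.9608

0.9608


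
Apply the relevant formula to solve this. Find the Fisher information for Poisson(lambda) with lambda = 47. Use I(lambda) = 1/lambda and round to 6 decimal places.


Fisher information for Poisson: I(lambda) = 1/lambda.
lambda = 47.
I(lambda) = 1/47 = 0.021277

0.021277


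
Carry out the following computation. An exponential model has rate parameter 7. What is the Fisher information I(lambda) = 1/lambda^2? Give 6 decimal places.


Fisher information for exponential: I(lambda) = 1/lambda^2.
lambda = 7, lambda^2 = 49.
I = 1/49 = 0.020408

0.020408


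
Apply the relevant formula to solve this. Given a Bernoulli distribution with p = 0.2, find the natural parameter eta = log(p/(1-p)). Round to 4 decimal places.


Natural parameter for Bernoulli: eta = log(p/(1-p)).
p = 0.2, 1-p = 0.8.
p/(1-p) = 0.25.
eta = log(0.25) = -1.3863

-1.3863


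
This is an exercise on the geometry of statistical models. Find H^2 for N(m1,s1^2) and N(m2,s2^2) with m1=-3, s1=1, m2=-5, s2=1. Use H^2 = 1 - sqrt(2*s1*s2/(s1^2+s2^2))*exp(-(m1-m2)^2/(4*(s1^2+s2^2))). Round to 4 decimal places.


Squared Hellinger distance for Gaussians:
H^2 = 1 - sqrt(2*s1*s2/(s1^2+s2^2)) * exp(-(m1-m2)^2/(4*(s1^2+s2^2))).
s1^2 = 1, s2^2 = 1, s1^2+s2^2 = 2.
sqrt(2*1*1/(2)) = 1.0.
(m1-m2)^2 = (2)^2 = 4.
exp(-4/(4*2)) = exp(-0.5) = 0.606531.
H^2 = 1 - 1.0*0.606531 = 0.3935

0.3935


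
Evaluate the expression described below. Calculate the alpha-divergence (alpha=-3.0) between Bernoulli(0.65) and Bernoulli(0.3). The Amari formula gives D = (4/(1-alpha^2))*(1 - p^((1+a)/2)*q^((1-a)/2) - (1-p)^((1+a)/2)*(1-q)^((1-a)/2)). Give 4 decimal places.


Amari alpha-divergence:
D = (4/(1-alpha^2))*(1 - p^((1+a)/2)*q^((1-a)/2) - (1-p)^((1+a)/2)*(1-q)^((1-a)/2)).
alpha = -3.0, p = 0.65, q = 0.3.
e1 = (1+alpha)/2 = -1.0, e2 = (1-alpha)/2 = 2.0.
t1 = p^e1 * q^e2 = 0.65^-1.0 * 0.3^2.0 = 0.138462.
t2 = (1-p)^e1 * (1-q)^e2 = 0.35^-1.0 * 0.7^2.0 = 1.4.
4/(1-alpha^2) = -0.5.
D = -0.5*(1 - 0.138462 - 1.4) = 0.2692

0.2692


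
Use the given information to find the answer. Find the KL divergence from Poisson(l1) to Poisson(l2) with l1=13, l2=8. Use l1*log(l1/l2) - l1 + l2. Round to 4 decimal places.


KL divergence for Poisson:
KL = l1*log(l1/l2) - l1 + l2.
l1 = 13, l2 = 8.
log(13/8) = 0.485508.
l1*log(l1/l2) = 13 * 0.485508 = 6.311602.
KL = 6.311602 - 13 + 8 = 1.3116

1.3116


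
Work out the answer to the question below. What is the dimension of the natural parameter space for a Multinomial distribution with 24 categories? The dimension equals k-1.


Exponential family dimension calculation:
For Multinomial with k=24 categories, dim = k-1 = 23.

23


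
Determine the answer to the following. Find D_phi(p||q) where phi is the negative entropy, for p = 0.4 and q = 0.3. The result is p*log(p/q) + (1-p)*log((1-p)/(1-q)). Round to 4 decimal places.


Bregman divergence with negative entropy generator:
D = p*log(p/q) + (1-p)*log((1-p)/(1-q)).
p = 0.4, q = 0.3.
p*log(p/q) = 0.4*log(0.4/0.3) = 0.115073.
(1-p)*log((1-p)/(1-q)) = 0.6*log(0.6/0.7) = -0.09249.
D = 0.115073 + -0.09249 = 0.0226

0.0226


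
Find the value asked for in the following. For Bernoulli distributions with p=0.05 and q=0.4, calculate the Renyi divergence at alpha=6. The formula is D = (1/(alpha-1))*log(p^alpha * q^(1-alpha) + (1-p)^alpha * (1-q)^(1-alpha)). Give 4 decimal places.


Renyi divergence of order alpha between Bernoulli distributions:
D = (1/(alpha-1))*log(p^alpha * q^(1-alpha) + (1-p)^alpha * (1-q)^(1-alpha)).
alpha = 6, p = 0.05, q = 0.4.
p^alpha * q^(1-alpha) = 0.05^6 * 0.4^-5 = 2e-06.
(1-p)^alpha * (1-q)^(1-alpha) = 0.95^6 * 0.6^-5 = 9.453342.
sum = 2e-06 + 9.453342 = 9.453344.
D = (1/5)*log(9.453344) = 0.4493

0.4493


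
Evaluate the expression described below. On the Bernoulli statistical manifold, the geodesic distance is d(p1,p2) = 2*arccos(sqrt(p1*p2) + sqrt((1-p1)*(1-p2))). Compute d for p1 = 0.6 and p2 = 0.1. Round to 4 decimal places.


Geodesic distance on Bernoulli manifold:
d(p1,p2) = 2*arccos(sqrt(p1*p2) + sqrt((1-p1)*(1-p2))).
sqrt(p1*p2) = sqrt(0.6*0.1) = 0.244949.
sqrt((1-p1)*(1-p2)) = sqrt(0.4*0.9) = 0.6.
arg = 0.244949 + 0.6 = 0.844949.
d = 2*arccos(0.844949) = 1.1287

1.1287


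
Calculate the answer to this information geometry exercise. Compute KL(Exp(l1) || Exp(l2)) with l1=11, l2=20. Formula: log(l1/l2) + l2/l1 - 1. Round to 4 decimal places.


KL divergence for exponential family:
KL = log(l1/l2) + l2/l1 - 1.
log(11/20) = -0.597837.
20/11 = 1.818182.
KL = -0.597837 + 1.818182 - 1 = 0.2203

0.2203


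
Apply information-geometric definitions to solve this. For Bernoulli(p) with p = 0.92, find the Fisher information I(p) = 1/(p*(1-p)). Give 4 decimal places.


For Bernoulli(p), Fisher information is I(p) = 1/(p*(1-p)).
p = 0.92, 1-p = 0.08.
p*(1-p) = 0.0736.
I(p) = 1/0.0736 = 13.5870

13.5870


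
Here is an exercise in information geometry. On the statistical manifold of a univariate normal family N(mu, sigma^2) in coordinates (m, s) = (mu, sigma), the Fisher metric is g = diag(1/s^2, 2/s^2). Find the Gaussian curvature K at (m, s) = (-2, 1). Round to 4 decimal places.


The metric has the form g = (A dm^2 + B ds^2)/s^2 with A = 1, B = 2.
Substitute u = sqrt(A/B)*m: g = B*(du^2 + ds^2)/s^2, i.e. B times the
Poincare upper half-plane metric, which has constant Gaussian curvature -1.
Scaling a 2D metric by a constant c divides the Gaussian curvature by c,
so K = -1/B = -1/(2) = -0.5000 everywhere (the point (m, s) = (-2, 1) is irrelevant:
the curvature is constant).
The requested Gaussian curvature is K = -0.5000.

-0.5000


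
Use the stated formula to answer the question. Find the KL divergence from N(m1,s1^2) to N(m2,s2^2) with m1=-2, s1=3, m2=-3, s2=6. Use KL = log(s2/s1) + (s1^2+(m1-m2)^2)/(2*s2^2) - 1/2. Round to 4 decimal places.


KL divergence between normal distributions:
KL = log(s2/s1) + (s1^2 + (m1-m2)^2)/(2*s2^2) - 1/2.
log(6/3) = 0.693147.
(3^2 + (-2--3)^2)/(2*6^2) = (9 + 1)/72 = 0.138889.
KL = 0.693147 + 0.138889 - 0.5 = 0.3320

0.3320


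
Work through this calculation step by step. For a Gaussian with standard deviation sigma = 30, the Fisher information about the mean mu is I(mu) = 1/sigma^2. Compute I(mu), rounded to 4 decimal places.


The Fisher information for the mean of a normal distribution is I(mu) = 1/sigma^2.
sigma = 30, so sigma^2 = 900.
I(mu) = 1/900 = 0.0011

0.0011


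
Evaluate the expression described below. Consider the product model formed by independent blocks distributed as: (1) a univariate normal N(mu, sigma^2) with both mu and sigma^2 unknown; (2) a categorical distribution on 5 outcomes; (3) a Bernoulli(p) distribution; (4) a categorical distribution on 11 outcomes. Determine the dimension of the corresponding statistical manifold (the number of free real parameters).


The dimension of a statistical manifold equals the number of free
(independent) real parameters of the model. For a product of independent
blocks the parameter counts add.
- normal (mu, sigma^2): 2.
- categorical on 5 outcomes (probabilities sum to 1): 5-1 = 4.
- Bernoulli (p): 1.
- categorical on 11 outcomes (probabilities sum to 1): 11-1 = 10.
Total = 2 + 4 + 1 + 10 = 17.
Dimension = 17

17


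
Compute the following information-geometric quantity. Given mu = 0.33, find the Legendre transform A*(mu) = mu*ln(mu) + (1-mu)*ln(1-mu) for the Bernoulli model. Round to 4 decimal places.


Legendre transform for Bernoulli:
A*(mu) = mu*log(mu) + (1-mu)*log(1-mu).
mu = 0.33, 1-mu = 0.67.
mu*log(mu) = 0.33*log(0.33) = -0.365859.
(1-mu)*log(1-mu) = 0.67*log(0.67) = -0.26832.
A* = -0.365859 + -0.26832 = -0.6342

-0.6342


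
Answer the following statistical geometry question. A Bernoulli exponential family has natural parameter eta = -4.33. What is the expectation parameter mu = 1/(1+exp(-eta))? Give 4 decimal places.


Dual coordinate (expectation parameter) for Bernoulli:
mu = 1/(1+exp(-eta)).
eta = -4.33.
exp(-eta) = exp(4.33) = 75.944287.
mu = 1/(1+75.944287) = 0.0130

0.0130


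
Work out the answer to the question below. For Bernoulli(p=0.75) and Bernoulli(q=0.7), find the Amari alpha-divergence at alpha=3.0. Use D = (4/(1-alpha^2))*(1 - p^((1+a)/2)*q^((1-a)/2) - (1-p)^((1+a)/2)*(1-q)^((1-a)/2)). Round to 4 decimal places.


Amari alpha-divergence:
D = (4/(1-alpha^2))*(1 - p^((1+a)/2)*q^((1-a)/2) - (1-p)^((1+a)/2)*(1-q)^((1-a)/2)).
alpha = 3.0, p = 0.75, q = 0.7.
e1 = (1+alpha)/2 = 2.0, e2 = (1-alpha)/2 = -1.0.
t1 = p^e1 * q^e2 = 0.75^2.0 * 0.7^-1.0 = 0.803571.
t2 = (1-p)^e1 * (1-q)^e2 = 0.25^2.0 * 0.3^-1.0 = 0.208333.
4/(1-alpha^2) = -0.5.
D = -0.5*(1 - 0.803571 - 0.208333) = 0.0060

0.0060


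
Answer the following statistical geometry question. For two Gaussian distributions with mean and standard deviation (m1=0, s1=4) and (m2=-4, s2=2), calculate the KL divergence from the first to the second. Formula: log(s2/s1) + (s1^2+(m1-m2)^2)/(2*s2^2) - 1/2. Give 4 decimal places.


KL divergence between normal distributions:
KL = log(s2/s1) + (s1^2 + (m1-m2)^2)/(2*s2^2) - 1/2.
log(2/4) = -0.693147.
(4^2 + (0--4)^2)/(2*2^2) = (16 + 16)/8 = 4.0.
KL = -0.693147 + 4.0 - 0.5 = 2.8069

2.8069


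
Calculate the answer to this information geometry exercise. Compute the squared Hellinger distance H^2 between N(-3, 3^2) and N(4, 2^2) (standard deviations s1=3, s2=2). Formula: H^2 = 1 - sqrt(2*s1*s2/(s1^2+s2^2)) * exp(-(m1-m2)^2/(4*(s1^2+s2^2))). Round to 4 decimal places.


Squared Hellinger distance for Gaussians:
H^2 = 1 - sqrt(2*s1*s2/(s1^2+s2^2)) * exp(-(m1-m2)^2/(4*(s1^2+s2^2))).
s1^2 = 9, s2^2 = 4, s1^2+s2^2 = 13.
sqrt(2*3*2/(13)) = 0.960769.
(m1-m2)^2 = (-7)^2 = 49.
exp(-49/(4*13)) = exp(-0.942308) = 0.389727.
H^2 = 1 - 0.960769*0.389727 = 0.6256

0.6256


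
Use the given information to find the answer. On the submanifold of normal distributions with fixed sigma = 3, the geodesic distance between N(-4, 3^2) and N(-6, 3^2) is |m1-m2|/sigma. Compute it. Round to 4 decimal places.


On the fixed-variance normal subfamily, geodesic distance = |m1-m2|/sigma.
|-4 - -6| = 2.
sigma = 3.
d = 2/3 = 0.6667

0.6667


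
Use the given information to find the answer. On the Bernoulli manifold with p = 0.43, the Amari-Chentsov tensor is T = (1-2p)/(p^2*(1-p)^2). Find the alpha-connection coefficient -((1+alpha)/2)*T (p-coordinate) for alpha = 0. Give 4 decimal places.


Skewness (Amari-Chentsov) tensor: T = (1-2p)/(p^2*(1-p)^2).
p = 0.43, 1-2p = 0.14, p^2 = 0.1849, (1-p)^2 = 0.3249.
T = 0.14/(0.1849 * 0.3249) = 2.330459.
In the p-coordinate, Gamma^(alpha) = Gamma^(0) - (alpha/2)*T with Gamma^(0) = (1/2)*g'(p) = -T/2,
so Gamma^(alpha) = -((1+alpha)/2)*T.
alpha = 0, -(1+alpha)/2 = -0.5.
Gamma = -0.5 * 2.330459 = -1.1652

-1.1652


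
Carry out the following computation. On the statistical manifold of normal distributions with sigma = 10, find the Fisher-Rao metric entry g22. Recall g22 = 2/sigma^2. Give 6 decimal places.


For the 2-parameter normal family, the Fisher metric has:
  g11 = 1/sigma^2, g22 = 2/sigma^2.
sigma = 10, sigma^2 = 100.
g22 = 0.020000

0.020000


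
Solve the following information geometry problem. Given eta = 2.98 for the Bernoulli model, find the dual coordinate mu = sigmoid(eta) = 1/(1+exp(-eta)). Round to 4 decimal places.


Dual coordinate (expectation parameter) for Bernoulli:
mu = 1/(1+exp(-eta)).
eta = 2.98.
exp(-eta) = exp(-2.98) = 0.050793.
mu = 1/(1+0.050793) = 0.9517

0.9517


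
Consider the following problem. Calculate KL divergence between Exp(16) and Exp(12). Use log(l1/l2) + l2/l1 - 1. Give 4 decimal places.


KL divergence for exponential family:
KL = log(l1/l2) + l2/l1 - 1.
log(16/12) = 0.287682.
12/16 = 0.75.
KL = 0.287682 + 0.75 - 1 = 0.0377

0.0377


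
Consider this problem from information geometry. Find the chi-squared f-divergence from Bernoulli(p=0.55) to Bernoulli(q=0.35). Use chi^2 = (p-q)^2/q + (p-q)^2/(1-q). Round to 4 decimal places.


Chi-squared divergence between Bernoulli distributions:
chi^2 = (p-q)^2/q + (p-q)^2/(1-q).
p = 0.55, q = 0.35, p-q = 0.2.
(p-q)^2 = 0.04.
term1 = 0.04/0.35 = 0.114286.
term2 = 0.04/0.65 = 0.061538.
chi^2 = 0.114286 + 0.061538 = 0.1758

0.1758


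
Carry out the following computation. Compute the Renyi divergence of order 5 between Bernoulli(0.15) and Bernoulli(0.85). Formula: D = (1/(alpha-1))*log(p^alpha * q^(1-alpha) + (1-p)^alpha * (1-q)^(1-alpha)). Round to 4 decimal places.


Renyi divergence of order alpha between Bernoulli distributions:
D = (1/(alpha-1))*log(p^alpha * q^(1-alpha) + (1-p)^alpha * (1-q)^(1-alpha)).
alpha = 5, p = 0.15, q = 0.85.
p^alpha * q^(1-alpha) = 0.15^5 * 0.85^-4 = 0.000145.
(1-p)^alpha * (1-q)^(1-alpha) = 0.85^5 * 0.15^-4 = 876.454938.
sum = 0.000145 + 876.454938 = 876.455084.
D = (1/4)*log(876.455084) = 1.6940

1.6940


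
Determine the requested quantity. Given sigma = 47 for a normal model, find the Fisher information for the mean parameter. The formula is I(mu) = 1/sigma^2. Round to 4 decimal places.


The Fisher information for the mean of a normal distribution is I(mu) = 1/sigma^2.
sigma = 47, so sigma^2 = 2209.
I(mu) = 1/2209 = 0.0005

0.0005


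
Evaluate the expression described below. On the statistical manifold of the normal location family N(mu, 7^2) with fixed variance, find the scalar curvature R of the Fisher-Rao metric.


This family has a single free parameter, so its statistical manifold
is 1-dimensional. The Riemann curvature tensor of any 1-dimensional
Riemannian manifold vanishes identically, so R = 0.

0


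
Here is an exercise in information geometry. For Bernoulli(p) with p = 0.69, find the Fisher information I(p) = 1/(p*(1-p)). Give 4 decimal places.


For Bernoulli(p), Fisher information is I(p) = 1/(p*(1-p)).
p = 0.69, 1-p = 0.31.
p*(1-p) = 0.2139.
I(p) = 1/0.2139 = 4.6751

4.6751


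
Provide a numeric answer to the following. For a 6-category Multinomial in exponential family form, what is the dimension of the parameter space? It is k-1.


Exponential family dimension calculation:
For Multinomial with k=6 categories, dim = k-1 = 5.

5


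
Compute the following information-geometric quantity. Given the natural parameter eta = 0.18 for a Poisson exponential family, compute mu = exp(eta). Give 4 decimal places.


Expectation parameter for Poisson exponential family:
mu = exp(eta).
eta = 0.18.
mu = exp(0.18) = 1.1972

1.1972


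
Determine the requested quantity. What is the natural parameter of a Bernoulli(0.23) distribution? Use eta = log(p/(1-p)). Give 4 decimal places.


Natural parameter for Bernoulli: eta = log(p/(1-p)).
p = 0.23, 1-p = 0.77.
p/(1-p) = 0.298701.
eta = log(0.298701) = -1.2083

-1.2083


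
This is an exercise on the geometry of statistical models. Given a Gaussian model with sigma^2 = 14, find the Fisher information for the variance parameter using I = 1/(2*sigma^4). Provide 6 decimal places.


Fisher information for variance: I(sigma^2) = 1/(2*sigma^4).
sigma^2 = 14, so sigma^4 = 196.
I = 1/(2*196) = 1/392 = 0.002551

0.002551


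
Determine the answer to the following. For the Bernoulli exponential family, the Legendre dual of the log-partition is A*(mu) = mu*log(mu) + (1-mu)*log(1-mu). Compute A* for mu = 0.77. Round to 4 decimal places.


Legendre transform for Bernoulli:
A*(mu) = mu*log(mu) + (1-mu)*log(1-mu).
mu = 0.77, 1-mu = 0.23.
mu*log(mu) = 0.77*log(0.77) = -0.201251.
(1-mu)*log(1-mu) = 0.23*log(0.23) = -0.338025.
A* = -0.201251 + -0.338025 = -0.5393

-0.5393
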